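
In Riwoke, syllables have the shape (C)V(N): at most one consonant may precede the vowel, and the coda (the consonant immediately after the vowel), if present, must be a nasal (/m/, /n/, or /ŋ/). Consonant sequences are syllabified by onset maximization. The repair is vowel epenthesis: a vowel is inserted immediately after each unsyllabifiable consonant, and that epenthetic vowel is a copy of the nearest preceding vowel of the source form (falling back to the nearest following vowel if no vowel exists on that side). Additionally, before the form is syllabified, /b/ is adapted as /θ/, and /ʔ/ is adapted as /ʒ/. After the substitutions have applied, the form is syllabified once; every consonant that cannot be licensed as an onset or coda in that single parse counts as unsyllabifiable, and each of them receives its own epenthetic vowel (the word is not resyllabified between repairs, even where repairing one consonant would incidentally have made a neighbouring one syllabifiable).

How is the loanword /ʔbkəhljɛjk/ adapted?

Substitution: /ʔ/ → /ʒ/, /b/ → /θ/, giving /ʒθkəhljɛjk/.
Under (C)V(N), the unsyllabifiable consonants are /ʒ/, /θ/, /h/, /l/, /j/, /k/ (only a nasal (/m/, /n/, or /ŋ/) is licensed in coda position; onsets are limited to one consonant).
Epenthesis after each stranded consonant: /ʒ/ → /ʒə/, /θ/ → /θə/, /h/ → /hə/, /l/ → /lə/, /j/ → /jɛ/, /k/ → /kɛ/.

ʒəθəkəhələjɛjɛkɛ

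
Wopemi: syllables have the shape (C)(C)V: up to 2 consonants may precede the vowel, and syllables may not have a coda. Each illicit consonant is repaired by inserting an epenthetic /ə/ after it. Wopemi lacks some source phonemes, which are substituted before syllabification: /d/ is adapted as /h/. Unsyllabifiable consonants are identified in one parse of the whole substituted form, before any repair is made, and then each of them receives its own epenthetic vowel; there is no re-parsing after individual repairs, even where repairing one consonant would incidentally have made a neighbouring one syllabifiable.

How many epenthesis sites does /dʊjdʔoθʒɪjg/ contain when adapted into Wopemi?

3

After substitution the input is /hʊjhʔoθʒɪjg/.
The unsyllabifiable consonants are /j/, /j/, /g/; each receives one epenthetic vowel.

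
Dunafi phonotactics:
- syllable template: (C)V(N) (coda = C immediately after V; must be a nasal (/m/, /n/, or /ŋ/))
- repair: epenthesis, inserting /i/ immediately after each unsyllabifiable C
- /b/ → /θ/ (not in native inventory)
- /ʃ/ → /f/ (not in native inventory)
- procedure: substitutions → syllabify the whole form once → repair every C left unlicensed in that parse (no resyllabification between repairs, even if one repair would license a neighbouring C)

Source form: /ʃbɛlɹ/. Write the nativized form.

Substitution: /ʃ/ → /f/, /b/ → /θ/, giving /fθɛlɹ/.
Under (C)V(N), the unsyllabifiable consonants are /f/, /l/, /ɹ/ (only a nasal (/m/, /n/, or /ŋ/) is licensed in coda position; onsets are limited to one consonant).
Epenthesis after each stranded consonant: /f/ → /fi/, /l/ → /li/, /ɹ/ → /ɹi/.

fiθɛliɹi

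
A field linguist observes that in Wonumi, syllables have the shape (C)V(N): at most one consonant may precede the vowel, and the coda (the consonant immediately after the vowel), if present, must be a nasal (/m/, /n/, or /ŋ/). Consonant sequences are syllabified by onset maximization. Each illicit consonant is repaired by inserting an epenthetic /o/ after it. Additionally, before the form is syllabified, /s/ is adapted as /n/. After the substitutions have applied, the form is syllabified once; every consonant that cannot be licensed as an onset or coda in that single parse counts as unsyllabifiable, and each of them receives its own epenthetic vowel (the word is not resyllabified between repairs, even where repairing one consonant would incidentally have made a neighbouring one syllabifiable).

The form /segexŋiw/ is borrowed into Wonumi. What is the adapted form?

negexoŋiwo

Substitution: /s/ → /n/, giving /negexŋiw/.
The consonants /x/, /w/ cannot be parsed into a legal (C)V(N) syllable (only a nasal (/m/, /n/, or /ŋ/) is licensed in coda position; onsets are limited to one consonant).
Epenthesis after each stranded consonant: /x/ → /xo/, /w/ → /wo/.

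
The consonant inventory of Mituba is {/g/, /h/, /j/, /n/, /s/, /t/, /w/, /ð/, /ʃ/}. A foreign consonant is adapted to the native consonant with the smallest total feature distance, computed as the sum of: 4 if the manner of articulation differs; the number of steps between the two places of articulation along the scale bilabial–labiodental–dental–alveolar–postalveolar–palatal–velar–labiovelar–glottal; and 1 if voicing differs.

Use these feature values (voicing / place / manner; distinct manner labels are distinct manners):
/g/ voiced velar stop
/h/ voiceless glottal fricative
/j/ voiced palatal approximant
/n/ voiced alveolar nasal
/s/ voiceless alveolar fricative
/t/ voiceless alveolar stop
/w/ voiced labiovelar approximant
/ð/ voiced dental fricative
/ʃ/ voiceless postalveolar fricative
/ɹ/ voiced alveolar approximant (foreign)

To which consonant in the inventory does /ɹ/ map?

/j/ is closest: same manner (approximant), place distance 2 (alveolar→palatal), same voicing; total 2. Next closest is /n/ at distance 4.

j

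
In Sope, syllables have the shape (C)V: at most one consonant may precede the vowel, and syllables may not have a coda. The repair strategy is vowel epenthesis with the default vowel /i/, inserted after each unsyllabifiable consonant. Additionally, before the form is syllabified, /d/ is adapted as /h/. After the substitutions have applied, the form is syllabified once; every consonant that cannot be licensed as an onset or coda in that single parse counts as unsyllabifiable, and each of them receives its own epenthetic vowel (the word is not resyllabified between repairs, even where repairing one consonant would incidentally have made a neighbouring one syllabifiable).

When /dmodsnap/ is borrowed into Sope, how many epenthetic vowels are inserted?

After substitution the input is /hmohsnap/.
The unsyllabifiable consonants are /h/, /h/, /s/, /p/; each receives one epenthetic vowel.

4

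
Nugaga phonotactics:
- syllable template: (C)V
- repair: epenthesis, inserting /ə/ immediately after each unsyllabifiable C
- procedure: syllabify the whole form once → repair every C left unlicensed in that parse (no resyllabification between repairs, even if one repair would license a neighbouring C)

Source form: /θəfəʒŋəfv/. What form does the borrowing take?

Under (C)V, the unsyllabifiable consonants are /ʒ/, /f/, /v/ (no codas are permitted; onsets are limited to one consonant).
Epenthesis after each stranded consonant: /ʒ/ → /ʒə/, /f/ → /fə/, /v/ → /və/.

θəfəʒəŋəfəvə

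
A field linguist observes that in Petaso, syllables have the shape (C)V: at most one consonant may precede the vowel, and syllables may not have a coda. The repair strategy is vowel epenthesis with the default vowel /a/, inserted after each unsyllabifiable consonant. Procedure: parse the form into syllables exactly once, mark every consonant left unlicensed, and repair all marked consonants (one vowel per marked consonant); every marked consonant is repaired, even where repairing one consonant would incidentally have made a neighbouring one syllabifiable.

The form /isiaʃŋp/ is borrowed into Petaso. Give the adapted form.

isiaʃaŋapa

Under (C)V, the unsyllabifiable consonants are /ʃ/, /ŋ/, /p/ (no codas are permitted; onsets are limited to one consonant).
Inserting the epenthetic vowel yields /ʃ/ → /ʃa/, /ŋ/ → /ŋa/, /p/ → /pa/.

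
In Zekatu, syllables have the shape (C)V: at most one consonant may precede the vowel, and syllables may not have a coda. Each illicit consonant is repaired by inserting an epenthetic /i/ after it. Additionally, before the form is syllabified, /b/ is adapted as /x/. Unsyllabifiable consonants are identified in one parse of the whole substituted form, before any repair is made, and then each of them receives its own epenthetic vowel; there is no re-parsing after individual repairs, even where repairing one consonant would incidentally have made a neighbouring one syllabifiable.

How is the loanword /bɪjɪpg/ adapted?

xɪjɪpigi

Substitution: /b/ → /x/, giving /xɪjɪpg/.
The consonants /p/, /g/ cannot be parsed into a legal (C)V syllable (no codas are permitted; onsets are limited to one consonant).
Inserting the epenthetic vowel yields /p/ → /pi/, /g/ → /gi/.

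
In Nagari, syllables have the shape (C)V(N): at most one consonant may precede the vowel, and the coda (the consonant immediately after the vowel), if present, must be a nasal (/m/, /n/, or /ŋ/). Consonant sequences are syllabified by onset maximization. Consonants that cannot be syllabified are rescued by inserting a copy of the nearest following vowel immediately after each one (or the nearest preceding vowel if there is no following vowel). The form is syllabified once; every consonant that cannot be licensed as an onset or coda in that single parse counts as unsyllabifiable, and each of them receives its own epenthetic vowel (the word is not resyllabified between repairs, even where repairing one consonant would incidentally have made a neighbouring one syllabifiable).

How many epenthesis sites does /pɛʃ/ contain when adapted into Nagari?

The unsyllabifiable consonants are /ʃ/; each receives one epenthetic vowel.

1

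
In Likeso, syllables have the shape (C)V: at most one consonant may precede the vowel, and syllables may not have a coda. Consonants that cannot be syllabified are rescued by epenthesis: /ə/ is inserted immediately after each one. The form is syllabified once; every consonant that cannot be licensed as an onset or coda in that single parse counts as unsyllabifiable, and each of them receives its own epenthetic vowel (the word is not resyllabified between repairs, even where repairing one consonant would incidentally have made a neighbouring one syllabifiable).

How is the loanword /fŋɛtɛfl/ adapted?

Syllabifying with onset maximization leaves /f/, /f/, /l/ stranded (no codas are permitted; onsets are limited to one consonant).
Inserting the epenthetic vowel yields /f/ → /fə/, /f/ → /fə/, /l/ → /lə/.

fəŋɛtɛfələ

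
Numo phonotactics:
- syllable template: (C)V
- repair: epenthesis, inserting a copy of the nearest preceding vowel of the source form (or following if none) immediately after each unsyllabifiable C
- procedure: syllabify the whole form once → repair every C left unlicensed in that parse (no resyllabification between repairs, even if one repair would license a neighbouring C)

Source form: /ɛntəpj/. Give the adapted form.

ɛnɛtəpəjə

Syllabifying with onset maximization leaves /n/, /p/, /j/ stranded (no codas are permitted; onsets are limited to one consonant).
Each unlicensed consonant becomes the onset of a new syllable: /n/ → /nɛ/, /p/ → /pə/, /j/ → /jə/.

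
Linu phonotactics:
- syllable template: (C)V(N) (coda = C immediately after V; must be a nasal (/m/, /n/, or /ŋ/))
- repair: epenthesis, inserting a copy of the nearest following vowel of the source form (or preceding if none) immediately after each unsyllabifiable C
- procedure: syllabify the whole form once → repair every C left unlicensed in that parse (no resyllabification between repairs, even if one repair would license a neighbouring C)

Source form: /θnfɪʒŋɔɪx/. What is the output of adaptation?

θɪnɪfɪʒɔŋɔɪxɪ

The consonants /θ/, /n/, /ʒ/, /x/ cannot be parsed into a legal (C)V(N) syllable (only a nasal (/m/, /n/, or /ŋ/) is licensed in coda position; onsets are limited to one consonant).
Each unlicensed consonant becomes the onset of a new syllable: /θ/ → /θɪ/, /n/ → /nɪ/, /ʒ/ → /ʒɔ/, /x/ → /xɪ/.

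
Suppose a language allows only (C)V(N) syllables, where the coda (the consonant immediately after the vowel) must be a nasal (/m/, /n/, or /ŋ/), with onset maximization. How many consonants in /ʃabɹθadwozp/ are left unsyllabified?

5

Syllabifying with onset maximization leaves /b/, /ɹ/, /d/, /z/, /p/ stranded (only a nasal (/m/, /n/, or /ŋ/) is licensed in coda position; onsets are limited to one consonant).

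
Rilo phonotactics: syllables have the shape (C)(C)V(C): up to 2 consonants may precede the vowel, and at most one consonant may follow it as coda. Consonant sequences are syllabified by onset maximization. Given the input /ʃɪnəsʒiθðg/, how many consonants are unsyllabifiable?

2

Under (C)(C)V(C), the unsyllabifiable consonants are /ð/, /g/ (at most one coda consonant is licensed; onsets may contain at most 2 consonants).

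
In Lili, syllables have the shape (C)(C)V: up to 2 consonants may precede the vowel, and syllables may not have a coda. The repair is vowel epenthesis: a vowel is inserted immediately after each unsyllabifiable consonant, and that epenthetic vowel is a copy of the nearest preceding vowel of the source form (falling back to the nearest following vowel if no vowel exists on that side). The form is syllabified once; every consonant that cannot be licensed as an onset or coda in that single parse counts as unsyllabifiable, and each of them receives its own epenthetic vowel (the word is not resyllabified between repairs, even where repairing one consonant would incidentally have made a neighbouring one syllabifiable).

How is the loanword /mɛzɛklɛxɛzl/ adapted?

The consonants /z/, /l/ cannot be parsed into a legal (C)(C)V syllable (no codas are permitted; onsets may contain at most 2 consonants).
Epenthesis after each stranded consonant: /z/ → /zɛ/, /l/ → /lɛ/.

mɛzɛklɛxɛzɛlɛ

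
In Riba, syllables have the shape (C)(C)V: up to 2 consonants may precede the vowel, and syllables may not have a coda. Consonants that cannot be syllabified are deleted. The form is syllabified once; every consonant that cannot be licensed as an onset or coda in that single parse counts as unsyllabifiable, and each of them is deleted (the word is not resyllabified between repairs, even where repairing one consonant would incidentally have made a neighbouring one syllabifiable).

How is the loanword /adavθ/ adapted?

ada

The consonants /v/, /θ/ cannot be parsed into a legal (C)(C)V syllable (no codas are permitted; onsets may contain at most 2 consonants).
Deletion applies to /v/, /θ/.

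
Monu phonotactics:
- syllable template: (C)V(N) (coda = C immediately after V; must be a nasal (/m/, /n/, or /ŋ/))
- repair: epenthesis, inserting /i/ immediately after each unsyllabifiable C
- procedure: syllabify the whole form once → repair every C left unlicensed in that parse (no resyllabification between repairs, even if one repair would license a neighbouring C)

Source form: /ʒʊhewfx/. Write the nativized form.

ʒʊhewifixi

Syllabifying with onset maximization leaves /w/, /f/, /x/ stranded (only a nasal (/m/, /n/, or /ŋ/) is licensed in coda position; onsets are limited to one consonant).
Inserting the epenthetic vowel yields /w/ → /wi/, /f/ → /fi/, /x/ → /xi/.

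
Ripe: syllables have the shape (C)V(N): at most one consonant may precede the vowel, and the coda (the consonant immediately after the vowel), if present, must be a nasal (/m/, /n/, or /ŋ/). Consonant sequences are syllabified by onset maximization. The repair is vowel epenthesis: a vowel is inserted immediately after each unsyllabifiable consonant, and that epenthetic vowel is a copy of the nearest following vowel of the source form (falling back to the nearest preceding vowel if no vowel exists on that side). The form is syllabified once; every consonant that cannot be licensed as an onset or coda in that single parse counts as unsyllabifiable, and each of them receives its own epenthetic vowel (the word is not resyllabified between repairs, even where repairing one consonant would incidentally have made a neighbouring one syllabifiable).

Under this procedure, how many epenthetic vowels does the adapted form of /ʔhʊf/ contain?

The unsyllabifiable consonants are /ʔ/, /f/; each receives one epenthetic vowel.

2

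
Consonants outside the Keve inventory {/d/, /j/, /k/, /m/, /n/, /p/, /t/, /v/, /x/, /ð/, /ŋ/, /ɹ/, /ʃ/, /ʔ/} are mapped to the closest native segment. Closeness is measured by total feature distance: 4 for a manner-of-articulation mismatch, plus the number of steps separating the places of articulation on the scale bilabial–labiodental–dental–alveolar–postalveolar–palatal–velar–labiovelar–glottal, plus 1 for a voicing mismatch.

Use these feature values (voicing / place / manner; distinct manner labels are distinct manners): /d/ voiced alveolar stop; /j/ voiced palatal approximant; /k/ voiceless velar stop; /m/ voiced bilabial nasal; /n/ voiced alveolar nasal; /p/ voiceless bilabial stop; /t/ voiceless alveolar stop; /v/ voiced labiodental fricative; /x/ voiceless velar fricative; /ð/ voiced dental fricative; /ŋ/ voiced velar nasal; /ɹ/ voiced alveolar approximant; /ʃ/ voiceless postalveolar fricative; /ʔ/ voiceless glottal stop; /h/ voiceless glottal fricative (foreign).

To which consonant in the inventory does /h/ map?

/x/ is closest: same manner (fricative), place distance 2 (glottal→velar), same voicing; total 2. Next closest is /ʃ/ at distance 4.

x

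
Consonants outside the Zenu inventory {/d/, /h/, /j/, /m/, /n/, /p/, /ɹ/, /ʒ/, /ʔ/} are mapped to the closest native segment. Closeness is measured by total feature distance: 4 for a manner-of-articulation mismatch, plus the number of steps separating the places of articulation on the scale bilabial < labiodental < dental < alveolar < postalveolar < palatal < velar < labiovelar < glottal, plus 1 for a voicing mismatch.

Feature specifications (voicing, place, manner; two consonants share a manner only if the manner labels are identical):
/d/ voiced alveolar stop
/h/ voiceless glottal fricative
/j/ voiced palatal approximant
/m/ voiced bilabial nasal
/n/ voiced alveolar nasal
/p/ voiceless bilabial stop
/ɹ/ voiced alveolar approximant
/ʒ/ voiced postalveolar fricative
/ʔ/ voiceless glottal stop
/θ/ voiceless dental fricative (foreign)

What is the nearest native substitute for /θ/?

ʒ

/ʒ/ is closest: same manner (fricative), place distance 2 (dental→postalveolar), voicing differs (+1); total 3. Next closest is /d/ at distance 6.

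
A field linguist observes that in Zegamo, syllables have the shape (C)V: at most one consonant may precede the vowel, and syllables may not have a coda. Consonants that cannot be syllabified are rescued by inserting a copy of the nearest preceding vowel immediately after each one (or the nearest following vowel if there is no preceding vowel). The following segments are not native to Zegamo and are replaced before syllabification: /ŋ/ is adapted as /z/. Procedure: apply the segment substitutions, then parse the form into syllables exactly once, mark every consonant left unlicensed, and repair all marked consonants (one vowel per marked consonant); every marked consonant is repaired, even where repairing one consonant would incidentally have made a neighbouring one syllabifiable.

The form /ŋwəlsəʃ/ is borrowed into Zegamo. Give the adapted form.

Substitution: /ŋ/ → /z/, giving /zwəlsəʃ/.
Syllabifying with onset maximization leaves /z/, /l/, /ʃ/ stranded (no codas are permitted; onsets are limited to one consonant).
Inserting the epenthetic vowel yields /z/ → /zə/, /l/ → /lə/, /ʃ/ → /ʃə/.

zəwələsəʃə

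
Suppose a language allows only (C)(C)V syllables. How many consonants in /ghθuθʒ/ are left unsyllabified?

3

Syllabifying with onset maximization leaves /g/, /θ/, /ʒ/ stranded (no codas are permitted; onsets may contain at most 2 consonants).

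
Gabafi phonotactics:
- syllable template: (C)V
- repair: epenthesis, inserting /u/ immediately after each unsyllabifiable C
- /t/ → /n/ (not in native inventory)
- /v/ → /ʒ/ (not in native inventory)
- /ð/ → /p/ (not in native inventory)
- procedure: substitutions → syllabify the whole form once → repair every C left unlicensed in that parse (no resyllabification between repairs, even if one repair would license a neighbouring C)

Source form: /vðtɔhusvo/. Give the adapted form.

Substitution: /v/ → /ʒ/, /ð/ → /p/, /t/ → /n/, giving /ʒpnɔhusʒo/.
Syllabifying with onset maximization leaves /ʒ/, /p/, /s/ stranded (no codas are permitted; onsets are limited to one consonant).
Inserting the epenthetic vowel yields /ʒ/ → /ʒu/, /p/ → /pu/, /s/ → /su/.

ʒupunɔhusuʒo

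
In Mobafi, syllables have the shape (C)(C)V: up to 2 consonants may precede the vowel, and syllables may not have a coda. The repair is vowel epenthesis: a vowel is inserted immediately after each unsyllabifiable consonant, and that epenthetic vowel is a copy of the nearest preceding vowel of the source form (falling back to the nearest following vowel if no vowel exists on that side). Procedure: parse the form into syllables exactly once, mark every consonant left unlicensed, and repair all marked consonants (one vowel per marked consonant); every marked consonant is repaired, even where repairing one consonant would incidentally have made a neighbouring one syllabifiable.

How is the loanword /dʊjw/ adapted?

Under (C)(C)V, the unsyllabifiable consonants are /j/, /w/ (no codas are permitted; onsets may contain at most 2 consonants).
Each unlicensed consonant becomes the onset of a new syllable: /j/ → /jʊ/, /w/ → /wʊ/.

dʊjʊwʊ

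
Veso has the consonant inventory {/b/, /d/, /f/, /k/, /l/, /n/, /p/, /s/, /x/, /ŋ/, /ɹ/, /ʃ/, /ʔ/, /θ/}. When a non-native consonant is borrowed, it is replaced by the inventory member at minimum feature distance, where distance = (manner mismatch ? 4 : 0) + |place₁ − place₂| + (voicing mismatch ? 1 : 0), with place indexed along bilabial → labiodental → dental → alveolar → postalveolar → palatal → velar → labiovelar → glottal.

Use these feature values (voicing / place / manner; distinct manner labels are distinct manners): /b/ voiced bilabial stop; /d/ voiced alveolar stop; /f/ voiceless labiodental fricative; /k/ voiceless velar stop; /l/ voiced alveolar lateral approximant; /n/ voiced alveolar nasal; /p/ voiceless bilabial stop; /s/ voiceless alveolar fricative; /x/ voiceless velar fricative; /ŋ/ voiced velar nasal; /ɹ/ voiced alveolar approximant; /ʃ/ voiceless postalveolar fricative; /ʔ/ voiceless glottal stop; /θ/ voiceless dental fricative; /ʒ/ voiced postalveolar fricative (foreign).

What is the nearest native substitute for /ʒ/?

ʃ

/ʃ/ is closest: same manner (fricative), place distance 0 (postalveolar→postalveolar), voicing differs (+1); total 1. Next closest is /s/ at distance 2.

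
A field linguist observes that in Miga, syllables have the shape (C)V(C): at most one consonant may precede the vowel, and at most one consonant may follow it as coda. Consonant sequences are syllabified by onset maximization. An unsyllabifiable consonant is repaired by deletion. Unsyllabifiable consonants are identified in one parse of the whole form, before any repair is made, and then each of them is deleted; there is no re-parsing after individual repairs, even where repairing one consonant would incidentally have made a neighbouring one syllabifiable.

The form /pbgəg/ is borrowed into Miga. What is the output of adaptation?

The consonants /p/, /b/ cannot be parsed into a legal (C)V(C) syllable (at most one coda consonant is licensed; onsets are limited to one consonant).
Each unlicensed consonant is deleted: /p/, /b/.

gəg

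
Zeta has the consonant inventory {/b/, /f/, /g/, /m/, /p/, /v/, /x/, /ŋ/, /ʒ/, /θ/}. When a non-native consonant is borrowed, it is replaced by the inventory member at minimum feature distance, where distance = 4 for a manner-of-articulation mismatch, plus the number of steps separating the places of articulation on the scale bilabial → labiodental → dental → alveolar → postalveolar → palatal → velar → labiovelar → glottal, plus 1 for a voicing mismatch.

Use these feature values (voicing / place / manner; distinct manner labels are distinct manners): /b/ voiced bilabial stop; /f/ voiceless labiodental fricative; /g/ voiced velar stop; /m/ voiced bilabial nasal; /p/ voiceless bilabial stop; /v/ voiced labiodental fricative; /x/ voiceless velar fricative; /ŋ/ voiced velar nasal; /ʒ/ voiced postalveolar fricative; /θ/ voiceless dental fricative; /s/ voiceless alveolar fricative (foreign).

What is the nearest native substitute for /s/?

/θ/ is closest: same manner (fricative), place distance 1 (alveolar→dental), same voicing; total 1. Next closest is /f/ at distance 2.

θ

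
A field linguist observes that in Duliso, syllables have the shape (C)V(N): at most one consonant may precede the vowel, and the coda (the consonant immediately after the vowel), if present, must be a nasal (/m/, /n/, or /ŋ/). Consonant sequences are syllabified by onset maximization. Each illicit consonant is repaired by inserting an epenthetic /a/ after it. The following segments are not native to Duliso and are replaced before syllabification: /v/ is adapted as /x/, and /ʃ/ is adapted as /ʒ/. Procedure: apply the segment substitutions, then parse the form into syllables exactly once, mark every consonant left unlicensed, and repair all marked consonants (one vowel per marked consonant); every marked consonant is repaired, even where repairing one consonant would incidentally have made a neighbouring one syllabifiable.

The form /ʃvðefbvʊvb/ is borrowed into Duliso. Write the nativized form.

ʒaxaðefabaxʊxaba

Substitution: /ʃ/ → /ʒ/, /v/ → /x/, giving /ʒxðefbxʊxb/.
Under (C)V(N), the unsyllabifiable consonants are /ʒ/, /x/, /f/, /b/, /x/, /b/ (only a nasal (/m/, /n/, or /ŋ/) is licensed in coda position; onsets are limited to one consonant).
Each unlicensed consonant becomes the onset of a new syllable: /ʒ/ → /ʒa/, /x/ → /xa/, /f/ → /fa/, /b/ → /ba/, /x/ → /xa/, /b/ → /ba/.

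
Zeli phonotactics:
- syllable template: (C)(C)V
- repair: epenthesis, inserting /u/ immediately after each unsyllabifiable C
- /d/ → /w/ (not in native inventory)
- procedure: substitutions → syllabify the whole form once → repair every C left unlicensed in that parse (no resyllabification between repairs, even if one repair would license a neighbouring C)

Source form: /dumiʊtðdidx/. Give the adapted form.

Substitution: /d/ → /w/, giving /wumiʊtðwiwx/.
Under (C)(C)V, the unsyllabifiable consonants are /t/, /w/, /x/ (no codas are permitted; onsets may contain at most 2 consonants).
Inserting the epenthetic vowel yields /t/ → /tu/, /w/ → /wu/, /x/ → /xu/.

wumiʊtuðwiwuxu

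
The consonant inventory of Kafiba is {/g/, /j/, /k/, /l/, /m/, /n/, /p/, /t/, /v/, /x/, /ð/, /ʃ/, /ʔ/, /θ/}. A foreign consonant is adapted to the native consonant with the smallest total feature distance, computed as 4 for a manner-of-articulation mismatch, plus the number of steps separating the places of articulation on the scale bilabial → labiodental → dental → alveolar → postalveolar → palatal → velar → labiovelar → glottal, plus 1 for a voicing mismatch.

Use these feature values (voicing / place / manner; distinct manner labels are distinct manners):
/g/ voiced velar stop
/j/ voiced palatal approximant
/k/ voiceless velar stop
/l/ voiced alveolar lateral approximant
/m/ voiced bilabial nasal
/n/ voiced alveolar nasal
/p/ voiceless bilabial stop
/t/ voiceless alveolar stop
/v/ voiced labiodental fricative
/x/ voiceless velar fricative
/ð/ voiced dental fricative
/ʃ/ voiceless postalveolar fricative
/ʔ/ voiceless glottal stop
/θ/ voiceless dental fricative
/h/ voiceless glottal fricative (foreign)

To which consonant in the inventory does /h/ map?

x

/x/ is closest: same manner (fricative), place distance 2 (glottal→velar), same voicing; total 2. Next closest is /ʃ/ at distance 4.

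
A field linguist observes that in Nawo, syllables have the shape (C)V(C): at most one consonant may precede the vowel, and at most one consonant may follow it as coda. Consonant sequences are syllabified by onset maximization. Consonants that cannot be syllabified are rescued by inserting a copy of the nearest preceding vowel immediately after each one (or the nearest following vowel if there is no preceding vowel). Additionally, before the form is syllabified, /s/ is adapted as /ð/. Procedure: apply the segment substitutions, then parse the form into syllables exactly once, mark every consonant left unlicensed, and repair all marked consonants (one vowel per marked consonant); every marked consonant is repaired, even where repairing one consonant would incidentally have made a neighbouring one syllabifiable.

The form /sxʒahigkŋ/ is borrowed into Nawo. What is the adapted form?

Substitution: /s/ → /ð/, giving /ðxʒahigkŋ/.
The consonants /ð/, /x/, /k/, /ŋ/ cannot be parsed into a legal (C)V(C) syllable (at most one coda consonant is licensed; onsets are limited to one consonant).
Inserting the epenthetic vowel yields /ð/ → /ða/, /x/ → /xa/, /k/ → /ki/, /ŋ/ → /ŋi/.

ðaxaʒahigkiŋi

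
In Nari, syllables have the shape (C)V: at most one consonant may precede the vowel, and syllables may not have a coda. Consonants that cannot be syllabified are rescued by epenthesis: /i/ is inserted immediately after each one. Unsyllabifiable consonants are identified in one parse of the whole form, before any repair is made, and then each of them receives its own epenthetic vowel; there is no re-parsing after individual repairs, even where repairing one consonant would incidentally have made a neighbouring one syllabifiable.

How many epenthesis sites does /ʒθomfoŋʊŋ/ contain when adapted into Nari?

The unsyllabifiable consonants are /ʒ/, /m/, /ŋ/; each receives one epenthetic vowel.

3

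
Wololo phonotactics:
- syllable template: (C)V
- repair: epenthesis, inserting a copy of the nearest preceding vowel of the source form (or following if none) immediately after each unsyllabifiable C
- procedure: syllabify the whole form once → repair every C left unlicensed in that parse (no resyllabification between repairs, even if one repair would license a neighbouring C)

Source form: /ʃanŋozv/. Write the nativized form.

The consonants /n/, /z/, /v/ cannot be parsed into a legal (C)V syllable (no codas are permitted; onsets are limited to one consonant).
Each unlicensed consonant becomes the onset of a new syllable: /n/ → /na/, /z/ → /zo/, /v/ → /vo/.

ʃanaŋozovo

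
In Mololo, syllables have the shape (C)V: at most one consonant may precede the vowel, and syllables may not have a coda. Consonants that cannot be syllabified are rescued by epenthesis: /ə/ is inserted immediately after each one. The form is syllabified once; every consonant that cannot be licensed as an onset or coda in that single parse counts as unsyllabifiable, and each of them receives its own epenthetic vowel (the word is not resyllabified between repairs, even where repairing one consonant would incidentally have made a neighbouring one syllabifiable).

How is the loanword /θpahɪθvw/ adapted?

Syllabifying with onset maximization leaves /θ/, /θ/, /v/, /w/ stranded (no codas are permitted; onsets are limited to one consonant).
Inserting the epenthetic vowel yields /θ/ → /θə/, /θ/ → /θə/, /v/ → /və/, /w/ → /wə/.

θəpahɪθəvəwə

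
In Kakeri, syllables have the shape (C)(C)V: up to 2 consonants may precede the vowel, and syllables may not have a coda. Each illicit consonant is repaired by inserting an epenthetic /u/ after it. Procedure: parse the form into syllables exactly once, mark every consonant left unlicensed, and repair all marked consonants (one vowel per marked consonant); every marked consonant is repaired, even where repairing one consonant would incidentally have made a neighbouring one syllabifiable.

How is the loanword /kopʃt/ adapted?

kopuʃutu

Under (C)(C)V, the unsyllabifiable consonants are /p/, /ʃ/, /t/ (no codas are permitted; onsets may contain at most 2 consonants).
Inserting the epenthetic vowel yields /p/ → /pu/, /ʃ/ → /ʃu/, /t/ → /tu/.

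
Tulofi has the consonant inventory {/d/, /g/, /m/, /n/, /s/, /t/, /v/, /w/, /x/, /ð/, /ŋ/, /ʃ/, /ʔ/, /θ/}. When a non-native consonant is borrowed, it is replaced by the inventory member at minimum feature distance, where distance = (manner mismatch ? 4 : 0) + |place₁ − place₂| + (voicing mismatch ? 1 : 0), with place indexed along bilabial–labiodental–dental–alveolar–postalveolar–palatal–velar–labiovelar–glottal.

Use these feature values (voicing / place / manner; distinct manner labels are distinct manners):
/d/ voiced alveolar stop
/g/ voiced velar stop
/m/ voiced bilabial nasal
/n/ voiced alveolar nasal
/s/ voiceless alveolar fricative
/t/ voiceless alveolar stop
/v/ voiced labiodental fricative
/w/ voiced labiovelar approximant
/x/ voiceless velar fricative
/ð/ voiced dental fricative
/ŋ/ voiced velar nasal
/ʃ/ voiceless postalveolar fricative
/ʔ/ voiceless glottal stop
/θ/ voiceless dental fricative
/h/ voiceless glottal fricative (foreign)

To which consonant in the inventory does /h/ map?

/x/ is closest: same manner (fricative), place distance 2 (glottal→velar), same voicing; total 2. Next closest is /ʃ/ at distance 4.

x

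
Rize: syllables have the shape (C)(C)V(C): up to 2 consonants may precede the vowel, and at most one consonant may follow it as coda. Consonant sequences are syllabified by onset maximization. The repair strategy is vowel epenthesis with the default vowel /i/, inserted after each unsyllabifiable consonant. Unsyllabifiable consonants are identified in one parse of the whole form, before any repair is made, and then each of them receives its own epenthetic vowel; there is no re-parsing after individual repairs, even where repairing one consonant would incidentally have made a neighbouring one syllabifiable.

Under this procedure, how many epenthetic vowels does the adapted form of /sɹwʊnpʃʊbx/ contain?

2

The unsyllabifiable consonants are /s/, /x/; each receives one epenthetic vowel.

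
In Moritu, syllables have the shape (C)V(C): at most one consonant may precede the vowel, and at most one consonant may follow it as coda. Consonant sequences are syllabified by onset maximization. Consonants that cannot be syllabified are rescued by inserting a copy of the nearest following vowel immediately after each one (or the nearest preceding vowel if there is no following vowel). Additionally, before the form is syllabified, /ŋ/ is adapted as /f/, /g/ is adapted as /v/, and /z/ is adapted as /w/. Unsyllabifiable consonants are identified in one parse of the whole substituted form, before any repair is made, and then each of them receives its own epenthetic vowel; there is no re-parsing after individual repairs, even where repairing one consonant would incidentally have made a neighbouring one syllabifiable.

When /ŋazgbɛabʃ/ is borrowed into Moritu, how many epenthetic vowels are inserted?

2

After substitution the input is /fawvbɛabʃ/.
The unsyllabifiable consonants are /v/, /ʃ/; each receives one epenthetic vowel.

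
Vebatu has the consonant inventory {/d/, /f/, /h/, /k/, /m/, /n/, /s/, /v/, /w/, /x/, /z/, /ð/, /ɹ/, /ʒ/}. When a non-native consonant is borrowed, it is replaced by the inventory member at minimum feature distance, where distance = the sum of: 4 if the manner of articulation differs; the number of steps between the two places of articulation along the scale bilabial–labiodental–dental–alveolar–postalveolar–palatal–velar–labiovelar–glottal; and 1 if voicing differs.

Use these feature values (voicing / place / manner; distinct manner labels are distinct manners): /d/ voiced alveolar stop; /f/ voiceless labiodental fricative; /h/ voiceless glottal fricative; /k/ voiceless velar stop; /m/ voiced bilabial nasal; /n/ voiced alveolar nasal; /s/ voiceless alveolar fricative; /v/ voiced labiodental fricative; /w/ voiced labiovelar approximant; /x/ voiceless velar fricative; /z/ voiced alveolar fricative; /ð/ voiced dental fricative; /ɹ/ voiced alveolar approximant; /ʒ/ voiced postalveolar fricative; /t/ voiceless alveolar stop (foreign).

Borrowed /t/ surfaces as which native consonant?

/d/ is closest: same manner (stop), place distance 0 (alveolar→alveolar), voicing differs (+1); total 1. Next closest is /k/ at distance 3.

d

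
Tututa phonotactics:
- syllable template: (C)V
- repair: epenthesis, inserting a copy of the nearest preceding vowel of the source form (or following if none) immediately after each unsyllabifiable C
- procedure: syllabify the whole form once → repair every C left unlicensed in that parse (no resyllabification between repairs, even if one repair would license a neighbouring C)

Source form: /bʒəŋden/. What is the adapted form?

bəʒəŋədene

Syllabifying with onset maximization leaves /b/, /ŋ/, /n/ stranded (no codas are permitted; onsets are limited to one consonant).
Each unlicensed consonant becomes the onset of a new syllable: /b/ → /bə/, /ŋ/ → /ŋə/, /n/ → /ne/.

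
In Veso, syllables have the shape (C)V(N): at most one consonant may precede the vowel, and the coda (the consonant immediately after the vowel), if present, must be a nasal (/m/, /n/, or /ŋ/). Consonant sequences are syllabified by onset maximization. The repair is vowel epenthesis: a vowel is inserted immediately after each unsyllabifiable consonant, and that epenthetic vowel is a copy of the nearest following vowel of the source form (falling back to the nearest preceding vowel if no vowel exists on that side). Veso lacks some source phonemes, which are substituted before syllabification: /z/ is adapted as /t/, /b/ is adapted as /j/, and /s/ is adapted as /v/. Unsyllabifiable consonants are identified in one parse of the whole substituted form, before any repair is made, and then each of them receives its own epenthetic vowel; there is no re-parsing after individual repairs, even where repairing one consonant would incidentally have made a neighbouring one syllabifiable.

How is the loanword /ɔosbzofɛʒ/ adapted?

Substitution: /s/ → /v/, /b/ → /j/, /z/ → /t/, giving /ɔovjtofɛʒ/.
The consonants /v/, /j/, /ʒ/ cannot be parsed into a legal (C)V(N) syllable (only a nasal (/m/, /n/, or /ŋ/) is licensed in coda position; onsets are limited to one consonant).
Inserting the epenthetic vowel yields /v/ → /vo/, /j/ → /jo/, /ʒ/ → /ʒɛ/.

ɔovojotofɛʒɛ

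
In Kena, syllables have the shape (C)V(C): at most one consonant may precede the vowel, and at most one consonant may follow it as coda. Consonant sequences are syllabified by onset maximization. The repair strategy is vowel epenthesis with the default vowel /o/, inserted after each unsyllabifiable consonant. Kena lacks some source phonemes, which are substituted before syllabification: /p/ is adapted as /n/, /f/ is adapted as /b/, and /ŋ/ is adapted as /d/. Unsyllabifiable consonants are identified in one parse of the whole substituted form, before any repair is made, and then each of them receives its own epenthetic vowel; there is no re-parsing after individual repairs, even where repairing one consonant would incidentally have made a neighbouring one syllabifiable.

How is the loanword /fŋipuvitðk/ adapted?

bodinuvitðoko

Substitution: /f/ → /b/, /ŋ/ → /d/, /p/ → /n/, giving /bdinuvitðk/.
Syllabifying with onset maximization leaves /b/, /ð/, /k/ stranded (at most one coda consonant is licensed; onsets are limited to one consonant).
Inserting the epenthetic vowel yields /b/ → /bo/, /ð/ → /ðo/, /k/ → /ko/.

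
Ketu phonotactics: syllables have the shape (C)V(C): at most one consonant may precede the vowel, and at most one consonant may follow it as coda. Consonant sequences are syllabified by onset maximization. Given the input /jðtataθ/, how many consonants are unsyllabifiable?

2

The consonants /j/, /ð/ cannot be parsed into a legal (C)V(C) syllable (at most one coda consonant is licensed; onsets are limited to one consonant).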